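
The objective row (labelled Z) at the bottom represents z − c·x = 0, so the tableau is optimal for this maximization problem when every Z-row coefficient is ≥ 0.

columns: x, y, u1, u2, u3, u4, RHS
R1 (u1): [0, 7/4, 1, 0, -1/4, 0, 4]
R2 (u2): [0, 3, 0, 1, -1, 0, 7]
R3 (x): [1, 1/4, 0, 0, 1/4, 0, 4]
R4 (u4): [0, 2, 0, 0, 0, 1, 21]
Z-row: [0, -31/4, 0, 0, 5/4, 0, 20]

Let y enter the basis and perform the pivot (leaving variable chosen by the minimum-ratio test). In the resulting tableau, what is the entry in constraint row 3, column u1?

-1/7

Ratio test on column y — row 1: 4/(7/4) = 16/7; row 2: 7/3 = 7/3; row 3: 4/(1/4) = 16; row 4: 21/2 = 21/2. Minimum is 16/7 at row 1 (u1 leaves); pivot element 7/4.
Divide row 1 by 7/4; eliminate column y from the other rows.
Row 3 update in column u1: 0 − (1/4)·(4/7) = -1/7.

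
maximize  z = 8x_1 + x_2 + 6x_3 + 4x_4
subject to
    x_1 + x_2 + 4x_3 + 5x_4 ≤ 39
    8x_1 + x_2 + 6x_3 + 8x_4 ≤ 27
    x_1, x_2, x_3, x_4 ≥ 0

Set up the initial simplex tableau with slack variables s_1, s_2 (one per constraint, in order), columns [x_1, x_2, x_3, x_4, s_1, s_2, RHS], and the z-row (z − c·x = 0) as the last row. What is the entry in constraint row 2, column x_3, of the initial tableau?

6

Constraint 2 has coefficient 6 on x_3.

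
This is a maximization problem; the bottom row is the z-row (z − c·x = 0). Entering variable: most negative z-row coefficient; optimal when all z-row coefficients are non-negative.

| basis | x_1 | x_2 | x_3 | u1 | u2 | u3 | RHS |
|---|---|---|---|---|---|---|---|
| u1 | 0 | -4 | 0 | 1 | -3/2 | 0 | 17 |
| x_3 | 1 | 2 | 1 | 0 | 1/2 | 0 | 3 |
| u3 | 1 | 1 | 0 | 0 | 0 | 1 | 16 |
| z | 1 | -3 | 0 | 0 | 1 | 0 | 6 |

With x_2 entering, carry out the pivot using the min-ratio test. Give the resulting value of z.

21/2

Ratio test on column x_2 — row 1: entry -4 ≤ 0; row 2: 3/2 = 3/2; row 3: 16/1 = 16. Minimum is 3/2 at row 2 (x_3 leaves); pivot element 2.
Pivot on row 2; the z-row RHS becomes 6 − (-3)·(3/2) = 21/2.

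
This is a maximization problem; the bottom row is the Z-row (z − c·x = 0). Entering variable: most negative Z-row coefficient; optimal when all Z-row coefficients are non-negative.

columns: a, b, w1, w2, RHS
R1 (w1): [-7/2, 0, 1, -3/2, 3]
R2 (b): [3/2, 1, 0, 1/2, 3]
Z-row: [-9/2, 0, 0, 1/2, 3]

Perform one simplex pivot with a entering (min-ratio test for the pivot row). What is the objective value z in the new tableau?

Ratio test on column a — row 1: entry -7/2 ≤ 0; row 2: 3/(3/2) = 2. Minimum is 2 at row 2 (b leaves); pivot element 3/2.
Pivot on row 2; the Z-row RHS becomes 3 − (-9/2)·2 = 12.

12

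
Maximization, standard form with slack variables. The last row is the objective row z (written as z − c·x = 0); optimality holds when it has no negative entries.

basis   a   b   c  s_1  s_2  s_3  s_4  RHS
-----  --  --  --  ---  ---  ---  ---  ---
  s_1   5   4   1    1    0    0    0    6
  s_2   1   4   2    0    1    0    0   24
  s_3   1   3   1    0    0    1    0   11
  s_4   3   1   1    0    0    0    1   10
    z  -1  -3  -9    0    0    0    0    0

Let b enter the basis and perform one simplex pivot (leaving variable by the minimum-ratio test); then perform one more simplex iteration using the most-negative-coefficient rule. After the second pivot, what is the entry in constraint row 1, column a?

Ratio test on column b — row 1: 6/4 = 3/2; row 2: 24/4 = 6; row 3: 11/3 = 11/3; row 4: 10/1 = 10. Minimum is 3/2 at row 1 (s_1 leaves); pivot element 4.
Divide row 1 by 4; eliminate column b from the other rows.
Second iteration: most negative z-row entry is -33/4 in column c, so c enters.
Ratio test on column c — row 1: (3/2)/(1/4) = 6; row 2: 18/1 = 18; row 3: (13/2)/(1/4) = 26; row 4: (17/2)/(3/4) = 34/3. Minimum is 6 at row 1 (b leaves); pivot element 1/4.
Divide row 1 by 1/4; eliminate column c from the other rows.
After both pivots, the entry at constraint row 1, column a is 5.

5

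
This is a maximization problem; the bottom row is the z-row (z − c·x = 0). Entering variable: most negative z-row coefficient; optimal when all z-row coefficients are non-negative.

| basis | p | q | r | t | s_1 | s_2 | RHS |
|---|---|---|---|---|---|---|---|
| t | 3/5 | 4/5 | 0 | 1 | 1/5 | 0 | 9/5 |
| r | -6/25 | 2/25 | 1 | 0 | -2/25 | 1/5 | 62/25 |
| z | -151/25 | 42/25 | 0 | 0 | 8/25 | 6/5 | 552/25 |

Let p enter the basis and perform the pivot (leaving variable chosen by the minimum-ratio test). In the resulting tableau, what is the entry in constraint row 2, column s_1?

0

Ratio test on column p — row 1: (9/5)/(3/5) = 3; row 2: entry -6/25 ≤ 0. Minimum is 3 at row 1 (t leaves); pivot element 3/5.
Divide row 1 by 3/5; eliminate column p from the other rows.
Row 2 update in column s_1: -2/25 − (-6/25)·(1/3) = 0.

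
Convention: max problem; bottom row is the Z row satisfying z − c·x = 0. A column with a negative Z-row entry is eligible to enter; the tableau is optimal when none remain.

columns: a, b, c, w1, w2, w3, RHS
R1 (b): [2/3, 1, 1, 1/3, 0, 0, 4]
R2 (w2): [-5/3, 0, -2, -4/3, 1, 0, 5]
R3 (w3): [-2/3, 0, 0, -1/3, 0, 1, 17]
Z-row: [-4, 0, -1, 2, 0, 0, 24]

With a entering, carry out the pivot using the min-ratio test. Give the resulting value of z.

48

Ratio test on column a — row 1: 4/(2/3) = 6; row 2: entry -5/3 ≤ 0; row 3: entry -2/3 ≤ 0. Minimum is 6 at row 1 (b leaves); pivot element 2/3.
Pivot on row 1; the Z-row RHS becomes 24 − (-4)·6 = 48.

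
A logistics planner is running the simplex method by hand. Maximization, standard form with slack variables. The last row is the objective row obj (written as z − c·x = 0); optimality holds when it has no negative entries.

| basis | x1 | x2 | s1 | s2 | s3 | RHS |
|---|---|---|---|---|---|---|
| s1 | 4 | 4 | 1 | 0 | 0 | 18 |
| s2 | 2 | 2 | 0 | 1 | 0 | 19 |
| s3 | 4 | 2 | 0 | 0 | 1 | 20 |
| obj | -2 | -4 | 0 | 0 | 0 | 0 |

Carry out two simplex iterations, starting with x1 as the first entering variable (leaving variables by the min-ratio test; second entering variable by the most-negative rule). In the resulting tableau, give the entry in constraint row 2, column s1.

Ratio test on column x1 — row 1: 18/4 = 9/2; row 2: 19/2 = 19/2; row 3: 20/4 = 5. Minimum is 9/2 at row 1 (s1 leaves); pivot element 4.
Divide row 1 by 4; eliminate column x1 from the other rows.
Second iteration: most negative obj-row entry is -2 in column x2, so x2 enters.
Ratio test on column x2 — row 1: (9/2)/1 = 9/2; row 2: entry 0 ≤ 0; row 3: entry -2 ≤ 0. Minimum is 9/2 at row 1 (x1 leaves); pivot element 1.
Divide row 1 by 1; eliminate column x2 from the other rows.
After both pivots, the entry at constraint row 2, column s1 is -1/2.

-1/2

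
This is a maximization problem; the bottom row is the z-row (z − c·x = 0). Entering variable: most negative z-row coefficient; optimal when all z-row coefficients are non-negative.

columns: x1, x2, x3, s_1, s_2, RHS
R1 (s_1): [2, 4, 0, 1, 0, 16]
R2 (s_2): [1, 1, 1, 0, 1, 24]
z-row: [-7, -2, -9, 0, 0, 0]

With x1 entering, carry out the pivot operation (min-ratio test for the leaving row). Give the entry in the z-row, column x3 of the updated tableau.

Ratio test on column x1 — row 1: 16/2 = 8; row 2: 24/1 = 24. Minimum is 8 at row 1 (s_1 leaves); pivot element 2.
Divide row 1 by 2; eliminate column x1 from the other rows.
z-row update in column x3: -9 − (-7)·0 = -9.

-9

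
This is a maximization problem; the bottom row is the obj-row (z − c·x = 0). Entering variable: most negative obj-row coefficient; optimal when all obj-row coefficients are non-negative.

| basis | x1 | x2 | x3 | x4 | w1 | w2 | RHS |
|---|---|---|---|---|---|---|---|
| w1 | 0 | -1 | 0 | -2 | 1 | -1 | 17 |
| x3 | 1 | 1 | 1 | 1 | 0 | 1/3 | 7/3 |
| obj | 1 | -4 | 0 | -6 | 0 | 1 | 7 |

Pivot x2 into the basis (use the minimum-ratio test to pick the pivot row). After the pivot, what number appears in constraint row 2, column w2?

1/3

Ratio test on column x2 — row 1: entry -1 ≤ 0; row 2: (7/3)/1 = 7/3. Minimum is 7/3 at row 2 (x3 leaves); pivot element 1.
Divide row 2 by 1; eliminate column x2 from the other rows.
In the new row 2, the w2 entry is the old entry divided by the pivot: (1/3)/1 = 1/3.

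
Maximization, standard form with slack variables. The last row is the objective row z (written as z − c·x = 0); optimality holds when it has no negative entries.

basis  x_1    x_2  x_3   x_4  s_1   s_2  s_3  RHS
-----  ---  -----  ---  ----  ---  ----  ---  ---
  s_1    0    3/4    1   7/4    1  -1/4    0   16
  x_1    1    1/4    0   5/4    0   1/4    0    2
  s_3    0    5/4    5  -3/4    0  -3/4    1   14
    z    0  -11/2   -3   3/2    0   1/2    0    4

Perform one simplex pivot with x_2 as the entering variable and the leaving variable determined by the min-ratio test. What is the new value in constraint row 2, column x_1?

Ratio test on column x_2 — row 1: 16/(3/4) = 64/3; row 2: 2/(1/4) = 8; row 3: 14/(5/4) = 56/5. Minimum is 8 at row 2 (x_1 leaves); pivot element 1/4.
Divide row 2 by 1/4; eliminate column x_2 from the other rows.
In the new row 2, the x_1 entry is the old entry divided by the pivot: 1/(1/4) = 4.

4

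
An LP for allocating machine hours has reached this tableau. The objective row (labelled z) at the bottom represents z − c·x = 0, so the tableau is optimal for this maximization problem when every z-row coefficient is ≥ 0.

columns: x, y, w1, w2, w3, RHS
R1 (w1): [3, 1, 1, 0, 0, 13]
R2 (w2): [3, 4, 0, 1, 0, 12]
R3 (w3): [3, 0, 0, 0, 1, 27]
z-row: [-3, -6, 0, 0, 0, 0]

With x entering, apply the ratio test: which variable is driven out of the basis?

Column x entries and ratios — w1: 13/3 = 13/3; w2: 12/3 = 4; w3: 27/3 = 9.
Smallest ratio is 4 in the row of w2, so w2 leaves.

w2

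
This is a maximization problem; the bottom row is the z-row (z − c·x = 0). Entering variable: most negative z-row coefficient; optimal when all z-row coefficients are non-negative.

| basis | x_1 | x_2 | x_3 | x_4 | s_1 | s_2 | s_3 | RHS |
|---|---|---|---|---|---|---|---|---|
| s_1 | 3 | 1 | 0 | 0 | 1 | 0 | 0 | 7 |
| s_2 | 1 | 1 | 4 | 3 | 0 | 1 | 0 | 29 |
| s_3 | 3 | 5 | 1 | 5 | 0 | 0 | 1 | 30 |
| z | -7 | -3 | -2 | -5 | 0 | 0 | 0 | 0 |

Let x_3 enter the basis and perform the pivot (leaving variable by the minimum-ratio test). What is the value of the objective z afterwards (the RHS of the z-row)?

29/2

Ratio test on column x_3 — row 1: entry 0 ≤ 0; row 2: 29/4 = 29/4; row 3: 30/1 = 30. Minimum is 29/4 at row 2 (s_2 leaves); pivot element 4.
Pivot on row 2; the z-row RHS becomes 0 − (-2)·(29/4) = 29/2.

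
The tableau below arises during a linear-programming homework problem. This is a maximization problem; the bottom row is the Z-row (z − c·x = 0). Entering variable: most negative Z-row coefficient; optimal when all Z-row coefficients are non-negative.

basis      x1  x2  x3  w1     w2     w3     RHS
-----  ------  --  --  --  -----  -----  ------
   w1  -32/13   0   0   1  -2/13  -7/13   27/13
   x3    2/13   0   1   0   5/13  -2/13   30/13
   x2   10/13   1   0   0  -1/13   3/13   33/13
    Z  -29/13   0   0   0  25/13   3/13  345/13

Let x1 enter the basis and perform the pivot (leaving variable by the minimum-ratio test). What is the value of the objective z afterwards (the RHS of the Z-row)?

Ratio test on column x1 — row 1: entry -32/13 ≤ 0; row 2: (30/13)/(2/13) = 15; row 3: (33/13)/(10/13) = 33/10. Minimum is 33/10 at row 3 (x2 leaves); pivot element 10/13.
Pivot on row 3; the Z-row RHS becomes 345/13 − (-29/13)·(33/10) = 339/10.

339/10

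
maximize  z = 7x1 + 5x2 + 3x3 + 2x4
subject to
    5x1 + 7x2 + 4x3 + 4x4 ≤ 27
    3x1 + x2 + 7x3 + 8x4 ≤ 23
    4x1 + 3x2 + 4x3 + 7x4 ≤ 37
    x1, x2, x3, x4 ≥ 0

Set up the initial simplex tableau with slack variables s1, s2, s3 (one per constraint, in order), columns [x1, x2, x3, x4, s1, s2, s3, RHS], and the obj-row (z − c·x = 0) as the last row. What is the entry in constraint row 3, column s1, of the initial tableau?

Slack s1 belongs to constraint 1; its column is the unit vector e_1, so the entry in row 3 is 0.

0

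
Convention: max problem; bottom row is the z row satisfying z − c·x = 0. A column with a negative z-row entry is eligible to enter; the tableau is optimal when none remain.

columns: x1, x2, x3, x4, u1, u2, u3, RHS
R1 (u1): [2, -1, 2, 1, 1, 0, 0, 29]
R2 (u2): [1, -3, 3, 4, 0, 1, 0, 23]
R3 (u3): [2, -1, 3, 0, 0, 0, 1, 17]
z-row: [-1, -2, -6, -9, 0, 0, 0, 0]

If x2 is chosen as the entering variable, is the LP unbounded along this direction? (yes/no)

yes

Every constraint-row entry in column x2 is ≤ 0, so increasing x2 is unbounded.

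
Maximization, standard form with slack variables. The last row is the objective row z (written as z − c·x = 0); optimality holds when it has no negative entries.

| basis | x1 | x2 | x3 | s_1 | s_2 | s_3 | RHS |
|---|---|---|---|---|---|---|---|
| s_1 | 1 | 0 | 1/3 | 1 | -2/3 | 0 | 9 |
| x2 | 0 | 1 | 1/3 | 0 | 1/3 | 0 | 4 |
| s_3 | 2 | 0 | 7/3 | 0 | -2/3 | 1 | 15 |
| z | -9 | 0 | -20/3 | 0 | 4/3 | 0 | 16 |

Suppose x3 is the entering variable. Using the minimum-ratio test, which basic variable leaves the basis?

s_3

Column x3 entries and ratios — s_1: 9/(1/3) = 27; x2: 4/(1/3) = 12; s_3: 15/(7/3) = 45/7.
Smallest ratio is 45/7 in the row of s_3, so s_3 leaves.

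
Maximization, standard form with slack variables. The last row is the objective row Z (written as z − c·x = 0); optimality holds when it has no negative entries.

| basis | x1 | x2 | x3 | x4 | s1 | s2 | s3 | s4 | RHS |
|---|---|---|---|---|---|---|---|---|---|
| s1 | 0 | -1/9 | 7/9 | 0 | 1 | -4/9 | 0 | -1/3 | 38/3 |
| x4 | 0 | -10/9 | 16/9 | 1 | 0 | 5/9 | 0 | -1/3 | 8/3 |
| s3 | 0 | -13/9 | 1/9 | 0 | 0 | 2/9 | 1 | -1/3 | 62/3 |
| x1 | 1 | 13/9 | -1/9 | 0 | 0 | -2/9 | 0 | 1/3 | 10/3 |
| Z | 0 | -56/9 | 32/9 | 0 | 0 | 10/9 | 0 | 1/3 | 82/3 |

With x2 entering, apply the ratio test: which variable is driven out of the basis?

x1

Column x2 entries and ratios — s1: -1/9 ≤ 0, skip; x4: -10/9 ≤ 0, skip; s3: -13/9 ≤ 0, skip; x1: (10/3)/(13/9) = 30/13.
Smallest ratio is 30/13 in the row of x1, so x1 leaves.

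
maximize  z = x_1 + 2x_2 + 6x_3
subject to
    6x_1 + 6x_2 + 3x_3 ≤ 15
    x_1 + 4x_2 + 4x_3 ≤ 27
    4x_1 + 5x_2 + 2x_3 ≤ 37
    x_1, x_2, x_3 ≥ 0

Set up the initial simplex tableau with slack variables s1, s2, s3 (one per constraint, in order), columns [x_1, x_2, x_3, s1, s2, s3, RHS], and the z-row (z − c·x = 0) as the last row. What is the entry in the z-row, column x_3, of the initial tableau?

The z-row carries the negated objective coefficients: the x_3 entry is -6.

-6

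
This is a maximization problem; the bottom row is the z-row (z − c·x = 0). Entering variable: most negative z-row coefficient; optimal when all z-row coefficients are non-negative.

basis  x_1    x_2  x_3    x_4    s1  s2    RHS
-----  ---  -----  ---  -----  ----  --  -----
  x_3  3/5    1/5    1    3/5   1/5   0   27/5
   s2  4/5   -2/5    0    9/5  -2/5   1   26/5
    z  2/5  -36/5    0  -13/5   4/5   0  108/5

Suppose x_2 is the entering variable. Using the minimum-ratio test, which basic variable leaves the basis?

x_3

Column x_2 entries and ratios — x_3: (27/5)/(1/5) = 27; s2: -2/5 ≤ 0, skip.
Smallest ratio is 27 in the row of x_3, so x_3 leaves.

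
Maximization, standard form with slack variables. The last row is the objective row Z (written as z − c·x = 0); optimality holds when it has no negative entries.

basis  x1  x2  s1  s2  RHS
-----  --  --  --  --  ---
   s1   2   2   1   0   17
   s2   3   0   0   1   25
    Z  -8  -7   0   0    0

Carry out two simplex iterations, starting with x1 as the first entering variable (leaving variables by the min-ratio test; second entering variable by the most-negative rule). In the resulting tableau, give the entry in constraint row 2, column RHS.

25/3

Ratio test on column x1 — row 1: 17/2 = 17/2; row 2: 25/3 = 25/3. Minimum is 25/3 at row 2 (s2 leaves); pivot element 3.
Divide row 2 by 3; eliminate column x1 from the other rows.
Second iteration: most negative Z-row entry is -7 in column x2, so x2 enters.
Ratio test on column x2 — row 1: (1/3)/2 = 1/6; row 2: entry 0 ≤ 0. Minimum is 1/6 at row 1 (s1 leaves); pivot element 2.
Divide row 1 by 2; eliminate column x2 from the other rows.
After both pivots, the entry at constraint row 2, column RHS is 25/3.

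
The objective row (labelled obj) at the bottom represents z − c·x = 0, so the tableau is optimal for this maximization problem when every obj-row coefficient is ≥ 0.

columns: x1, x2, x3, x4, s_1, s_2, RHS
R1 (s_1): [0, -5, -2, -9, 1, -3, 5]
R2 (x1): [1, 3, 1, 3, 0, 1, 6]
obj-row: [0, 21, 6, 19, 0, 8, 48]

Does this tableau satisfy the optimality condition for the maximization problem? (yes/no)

yes

Every obj-row coefficient is ≥ 0, so the tableau is optimal.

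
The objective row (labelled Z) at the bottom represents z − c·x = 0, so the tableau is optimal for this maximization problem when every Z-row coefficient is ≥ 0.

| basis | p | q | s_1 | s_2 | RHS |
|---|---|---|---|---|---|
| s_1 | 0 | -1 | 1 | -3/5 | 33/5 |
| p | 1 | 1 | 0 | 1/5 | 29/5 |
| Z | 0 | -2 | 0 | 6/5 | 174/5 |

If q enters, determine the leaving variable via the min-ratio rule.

p

Column q entries and ratios — s_1: -1 ≤ 0, skip; p: (29/5)/1 = 29/5.
Smallest ratio is 29/5 in the row of p, so p leaves.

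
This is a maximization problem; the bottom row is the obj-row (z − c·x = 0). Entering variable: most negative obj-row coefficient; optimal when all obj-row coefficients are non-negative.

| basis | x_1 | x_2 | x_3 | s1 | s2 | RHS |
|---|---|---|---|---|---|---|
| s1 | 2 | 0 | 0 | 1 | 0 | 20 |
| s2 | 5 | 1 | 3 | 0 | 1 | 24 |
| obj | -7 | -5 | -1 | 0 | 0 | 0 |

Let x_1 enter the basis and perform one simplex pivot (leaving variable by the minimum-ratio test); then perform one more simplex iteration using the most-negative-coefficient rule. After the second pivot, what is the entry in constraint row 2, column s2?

Ratio test on column x_1 — row 1: 20/2 = 10; row 2: 24/5 = 24/5. Minimum is 24/5 at row 2 (s2 leaves); pivot element 5.
Divide row 2 by 5; eliminate column x_1 from the other rows.
Second iteration: most negative obj-row entry is -18/5 in column x_2, so x_2 enters.
Ratio test on column x_2 — row 1: entry -2/5 ≤ 0; row 2: (24/5)/(1/5) = 24. Minimum is 24 at row 2 (x_1 leaves); pivot element 1/5.
Divide row 2 by 1/5; eliminate column x_2 from the other rows.
After both pivots, the entry at constraint row 2, column s2 is 1.

1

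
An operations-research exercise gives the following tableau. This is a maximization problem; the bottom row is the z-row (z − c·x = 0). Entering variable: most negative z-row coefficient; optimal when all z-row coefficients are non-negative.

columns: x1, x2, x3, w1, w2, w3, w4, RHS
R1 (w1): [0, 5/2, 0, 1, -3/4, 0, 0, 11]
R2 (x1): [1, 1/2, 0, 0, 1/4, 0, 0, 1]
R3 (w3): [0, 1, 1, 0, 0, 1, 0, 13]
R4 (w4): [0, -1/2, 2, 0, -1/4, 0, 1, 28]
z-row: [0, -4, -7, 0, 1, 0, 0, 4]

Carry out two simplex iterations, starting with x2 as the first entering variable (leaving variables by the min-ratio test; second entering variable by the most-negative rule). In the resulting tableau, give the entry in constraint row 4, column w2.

1

Ratio test on column x2 — row 1: 11/(5/2) = 22/5; row 2: 1/(1/2) = 2; row 3: 13/1 = 13; row 4: entry -1/2 ≤ 0. Minimum is 2 at row 2 (x1 leaves); pivot element 1/2.
Divide row 2 by 1/2; eliminate column x2 from the other rows.
Second iteration: most negative z-row entry is -7 in column x3, so x3 enters.
Ratio test on column x3 — row 1: entry 0 ≤ 0; row 2: entry 0 ≤ 0; row 3: 11/1 = 11; row 4: 29/2 = 29/2. Minimum is 11 at row 3 (w3 leaves); pivot element 1.
Divide row 3 by 1; eliminate column x3 from the other rows.
After both pivots, the entry at constraint row 4, column w2 is 1.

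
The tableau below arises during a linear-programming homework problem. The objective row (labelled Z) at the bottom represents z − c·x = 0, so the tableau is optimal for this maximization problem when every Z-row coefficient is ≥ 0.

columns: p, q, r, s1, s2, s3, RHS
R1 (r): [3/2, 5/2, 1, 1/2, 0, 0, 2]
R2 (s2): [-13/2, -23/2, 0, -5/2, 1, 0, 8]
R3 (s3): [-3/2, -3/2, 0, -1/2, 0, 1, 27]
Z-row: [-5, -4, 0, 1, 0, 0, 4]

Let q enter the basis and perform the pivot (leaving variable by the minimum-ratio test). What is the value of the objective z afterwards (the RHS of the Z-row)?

36/5

Ratio test on column q — row 1: 2/(5/2) = 4/5; row 2: entry -23/2 ≤ 0; row 3: entry -3/2 ≤ 0. Minimum is 4/5 at row 1 (r leaves); pivot element 5/2.
Pivot on row 1; the Z-row RHS becomes 4 − (-4)·(4/5) = 36/5.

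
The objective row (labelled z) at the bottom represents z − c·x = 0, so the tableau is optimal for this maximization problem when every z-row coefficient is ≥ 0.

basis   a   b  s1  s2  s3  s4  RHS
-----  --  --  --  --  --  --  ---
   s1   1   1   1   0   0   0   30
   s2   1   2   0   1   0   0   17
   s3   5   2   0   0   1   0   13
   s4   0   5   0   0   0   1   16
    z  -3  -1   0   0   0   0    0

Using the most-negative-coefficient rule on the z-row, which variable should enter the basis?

Negative z-row entries: a: -3, b: -1.
The most negative is -3 in column a, so a enters.

a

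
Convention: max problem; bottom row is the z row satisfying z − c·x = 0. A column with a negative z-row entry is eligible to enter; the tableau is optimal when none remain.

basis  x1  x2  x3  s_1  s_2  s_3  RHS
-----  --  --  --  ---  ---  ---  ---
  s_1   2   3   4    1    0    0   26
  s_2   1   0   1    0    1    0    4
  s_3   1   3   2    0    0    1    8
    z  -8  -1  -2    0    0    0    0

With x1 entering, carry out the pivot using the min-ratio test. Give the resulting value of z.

32

Ratio test on column x1 — row 1: 26/2 = 13; row 2: 4/1 = 4; row 3: 8/1 = 8. Minimum is 4 at row 2 (s_2 leaves); pivot element 1.
Pivot on row 2; the z-row RHS becomes 0 − (-8)·4 = 32.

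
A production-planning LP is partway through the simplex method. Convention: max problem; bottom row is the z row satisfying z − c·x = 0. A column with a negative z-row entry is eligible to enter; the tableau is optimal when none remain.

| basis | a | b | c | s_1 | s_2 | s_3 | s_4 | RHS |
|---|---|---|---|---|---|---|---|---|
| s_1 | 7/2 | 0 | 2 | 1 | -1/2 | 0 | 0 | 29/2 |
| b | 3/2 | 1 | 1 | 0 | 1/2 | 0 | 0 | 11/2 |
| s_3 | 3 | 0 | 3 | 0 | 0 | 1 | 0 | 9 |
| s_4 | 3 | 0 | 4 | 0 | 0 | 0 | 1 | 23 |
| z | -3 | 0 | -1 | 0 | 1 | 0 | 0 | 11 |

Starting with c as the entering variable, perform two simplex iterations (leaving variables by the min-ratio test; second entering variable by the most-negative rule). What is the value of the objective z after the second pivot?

Ratio test on column c — row 1: (29/2)/2 = 29/4; row 2: (11/2)/1 = 11/2; row 3: 9/3 = 3; row 4: 23/4 = 23/4. Minimum is 3 at row 3 (s_3 leaves); pivot element 3.
Pivot on row 3; the z-row RHS becomes 11 − (-1)·3 = 14.
Next entering variable (most negative z-row entry -2): a.
Ratio test on column a — row 1: (17/2)/(3/2) = 17/3; row 2: (5/2)/(1/2) = 5; row 3: 3/1 = 3; row 4: entry -1 ≤ 0. Minimum is 3 at row 3 (c leaves); pivot element 1.
After the second pivot the z-row RHS is 14 − (-2)·3 = 20.

20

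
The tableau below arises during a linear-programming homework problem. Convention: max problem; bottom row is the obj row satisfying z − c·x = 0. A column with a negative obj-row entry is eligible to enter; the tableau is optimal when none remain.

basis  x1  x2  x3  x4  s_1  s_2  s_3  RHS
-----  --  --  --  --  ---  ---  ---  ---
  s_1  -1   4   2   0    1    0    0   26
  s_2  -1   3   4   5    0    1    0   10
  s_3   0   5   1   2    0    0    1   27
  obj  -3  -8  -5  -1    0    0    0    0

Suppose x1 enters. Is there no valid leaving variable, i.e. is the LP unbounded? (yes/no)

yes

Every constraint-row entry in column x1 is ≤ 0, so increasing x1 is unbounded.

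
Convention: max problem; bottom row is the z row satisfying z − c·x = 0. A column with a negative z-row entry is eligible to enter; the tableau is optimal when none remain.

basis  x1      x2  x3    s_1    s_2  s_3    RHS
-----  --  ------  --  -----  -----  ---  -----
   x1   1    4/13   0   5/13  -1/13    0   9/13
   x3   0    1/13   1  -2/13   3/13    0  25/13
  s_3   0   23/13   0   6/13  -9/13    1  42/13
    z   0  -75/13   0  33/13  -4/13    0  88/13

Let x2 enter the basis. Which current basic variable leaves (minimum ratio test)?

s_3

Column x2 entries and ratios — x1: (9/13)/(4/13) = 9/4; x3: (25/13)/(1/13) = 25; s_3: (42/13)/(23/13) = 42/23.
Smallest ratio is 42/23 in the row of s_3, so s_3 leaves.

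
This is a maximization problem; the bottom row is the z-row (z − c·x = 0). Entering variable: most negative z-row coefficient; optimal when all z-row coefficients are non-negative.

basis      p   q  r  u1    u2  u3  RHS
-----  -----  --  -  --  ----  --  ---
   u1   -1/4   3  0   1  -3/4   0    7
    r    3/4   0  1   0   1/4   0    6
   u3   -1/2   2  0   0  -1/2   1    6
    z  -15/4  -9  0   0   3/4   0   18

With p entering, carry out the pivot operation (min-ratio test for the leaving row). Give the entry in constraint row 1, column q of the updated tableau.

Ratio test on column p — row 1: entry -1/4 ≤ 0; row 2: 6/(3/4) = 8; row 3: entry -1/2 ≤ 0. Minimum is 8 at row 2 (r leaves); pivot element 3/4.
Divide row 2 by 3/4; eliminate column p from the other rows.
Row 1 update in column q: 3 − (-1/4)·0 = 3.

3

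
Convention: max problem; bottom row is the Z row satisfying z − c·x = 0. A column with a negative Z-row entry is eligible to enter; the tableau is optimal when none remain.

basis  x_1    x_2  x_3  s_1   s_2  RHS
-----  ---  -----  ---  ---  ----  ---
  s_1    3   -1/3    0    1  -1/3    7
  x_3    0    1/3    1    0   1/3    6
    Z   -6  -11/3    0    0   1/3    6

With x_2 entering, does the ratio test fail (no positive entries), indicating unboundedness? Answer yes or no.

no

Column x_2 has positive entries in row(s) 2, so the ratio test bounds it — not unbounded.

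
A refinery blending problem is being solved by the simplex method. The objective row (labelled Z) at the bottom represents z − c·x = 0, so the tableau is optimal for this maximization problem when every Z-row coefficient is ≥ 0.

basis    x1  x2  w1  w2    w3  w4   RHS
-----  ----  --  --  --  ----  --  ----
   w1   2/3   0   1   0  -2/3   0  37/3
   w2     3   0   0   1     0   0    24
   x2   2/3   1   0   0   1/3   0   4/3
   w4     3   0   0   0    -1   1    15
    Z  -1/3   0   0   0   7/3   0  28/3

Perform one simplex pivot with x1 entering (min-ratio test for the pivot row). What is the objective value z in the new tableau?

Ratio test on column x1 — row 1: (37/3)/(2/3) = 37/2; row 2: 24/3 = 8; row 3: (4/3)/(2/3) = 2; row 4: 15/3 = 5. Minimum is 2 at row 3 (x2 leaves); pivot element 2/3.
Pivot on row 3; the Z-row RHS becomes 28/3 − (-1/3)·2 = 10.

10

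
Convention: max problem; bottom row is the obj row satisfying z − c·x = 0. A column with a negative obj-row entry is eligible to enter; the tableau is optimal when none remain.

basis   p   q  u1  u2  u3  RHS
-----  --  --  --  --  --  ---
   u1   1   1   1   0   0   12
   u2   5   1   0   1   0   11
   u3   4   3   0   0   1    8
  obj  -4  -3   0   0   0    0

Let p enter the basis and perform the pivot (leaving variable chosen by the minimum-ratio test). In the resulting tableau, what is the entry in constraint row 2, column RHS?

1

Ratio test on column p — row 1: 12/1 = 12; row 2: 11/5 = 11/5; row 3: 8/4 = 2. Minimum is 2 at row 3 (u3 leaves); pivot element 4.
Divide row 3 by 4; eliminate column p from the other rows.
Row 2 update in column RHS: 11 − 5·2 = 1.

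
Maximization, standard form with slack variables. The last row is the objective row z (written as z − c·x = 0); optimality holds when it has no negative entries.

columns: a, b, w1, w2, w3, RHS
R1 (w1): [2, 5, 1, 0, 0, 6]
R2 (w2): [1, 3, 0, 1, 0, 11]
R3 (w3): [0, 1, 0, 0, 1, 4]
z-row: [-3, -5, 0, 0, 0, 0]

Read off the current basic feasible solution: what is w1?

6

w1 is basic (row 1); its value is the RHS of that row, 6.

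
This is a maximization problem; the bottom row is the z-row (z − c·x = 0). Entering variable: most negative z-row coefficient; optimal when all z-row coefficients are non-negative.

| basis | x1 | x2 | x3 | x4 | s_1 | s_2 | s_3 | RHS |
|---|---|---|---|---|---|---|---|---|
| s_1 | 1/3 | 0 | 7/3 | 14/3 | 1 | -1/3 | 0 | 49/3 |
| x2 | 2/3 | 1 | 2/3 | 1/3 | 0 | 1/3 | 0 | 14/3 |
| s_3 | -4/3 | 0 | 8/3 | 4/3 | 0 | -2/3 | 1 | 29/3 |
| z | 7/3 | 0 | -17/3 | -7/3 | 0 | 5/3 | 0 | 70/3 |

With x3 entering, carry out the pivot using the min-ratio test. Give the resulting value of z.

351/8

Ratio test on column x3 — row 1: (49/3)/(7/3) = 7; row 2: (14/3)/(2/3) = 7; row 3: (29/3)/(8/3) = 29/8. Minimum is 29/8 at row 3 (s_3 leaves); pivot element 8/3.
Pivot on row 3; the z-row RHS becomes 70/3 − (-17/3)·(29/8) = 351/8.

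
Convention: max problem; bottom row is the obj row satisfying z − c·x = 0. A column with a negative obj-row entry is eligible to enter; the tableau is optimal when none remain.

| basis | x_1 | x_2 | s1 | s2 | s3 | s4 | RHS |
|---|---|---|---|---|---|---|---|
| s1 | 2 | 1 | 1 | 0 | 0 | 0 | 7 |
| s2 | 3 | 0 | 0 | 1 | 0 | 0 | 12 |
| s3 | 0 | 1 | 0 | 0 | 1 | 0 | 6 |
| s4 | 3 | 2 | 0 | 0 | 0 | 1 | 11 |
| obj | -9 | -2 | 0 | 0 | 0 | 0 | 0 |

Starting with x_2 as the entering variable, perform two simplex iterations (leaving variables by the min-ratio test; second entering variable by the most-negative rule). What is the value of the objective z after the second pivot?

Ratio test on column x_2 — row 1: 7/1 = 7; row 2: entry 0 ≤ 0; row 3: 6/1 = 6; row 4: 11/2 = 11/2. Minimum is 11/2 at row 4 (s4 leaves); pivot element 2.
Pivot on row 4; the obj-row RHS becomes 0 − (-2)·(11/2) = 11.
Next entering variable (most negative obj-row entry -6): x_1.
Ratio test on column x_1 — row 1: (3/2)/(1/2) = 3; row 2: 12/3 = 4; row 3: entry -3/2 ≤ 0; row 4: (11/2)/(3/2) = 11/3. Minimum is 3 at row 1 (s1 leaves); pivot element 1/2.
After the second pivot the obj-row RHS is 11 − (-6)·3 = 29.

29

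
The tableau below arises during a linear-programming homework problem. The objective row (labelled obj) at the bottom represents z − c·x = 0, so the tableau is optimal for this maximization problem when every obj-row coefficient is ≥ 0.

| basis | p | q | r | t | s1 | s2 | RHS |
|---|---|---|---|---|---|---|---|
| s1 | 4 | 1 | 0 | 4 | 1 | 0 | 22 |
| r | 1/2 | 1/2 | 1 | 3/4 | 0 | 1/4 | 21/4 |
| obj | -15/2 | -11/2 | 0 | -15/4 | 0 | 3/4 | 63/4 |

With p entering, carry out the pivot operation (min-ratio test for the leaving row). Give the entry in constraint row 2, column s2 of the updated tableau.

Ratio test on column p — row 1: 22/4 = 11/2; row 2: (21/4)/(1/2) = 21/2. Minimum is 11/2 at row 1 (s1 leaves); pivot element 4.
Divide row 1 by 4; eliminate column p from the other rows.
Row 2 update in column s2: 1/4 − (1/2)·0 = 1/4.

1/4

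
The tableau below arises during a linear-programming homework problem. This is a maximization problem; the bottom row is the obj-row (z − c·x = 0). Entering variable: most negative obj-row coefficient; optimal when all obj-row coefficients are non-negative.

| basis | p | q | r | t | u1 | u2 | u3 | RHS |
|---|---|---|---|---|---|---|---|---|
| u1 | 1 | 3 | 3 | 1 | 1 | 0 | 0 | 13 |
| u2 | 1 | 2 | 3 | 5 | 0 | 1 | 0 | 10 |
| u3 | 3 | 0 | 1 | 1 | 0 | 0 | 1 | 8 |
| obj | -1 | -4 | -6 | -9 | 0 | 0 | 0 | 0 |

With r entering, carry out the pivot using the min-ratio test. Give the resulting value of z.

Ratio test on column r — row 1: 13/3 = 13/3; row 2: 10/3 = 10/3; row 3: 8/1 = 8. Minimum is 10/3 at row 2 (u2 leaves); pivot element 3.
Pivot on row 2; the obj-row RHS becomes 0 − (-6)·(10/3) = 20.

20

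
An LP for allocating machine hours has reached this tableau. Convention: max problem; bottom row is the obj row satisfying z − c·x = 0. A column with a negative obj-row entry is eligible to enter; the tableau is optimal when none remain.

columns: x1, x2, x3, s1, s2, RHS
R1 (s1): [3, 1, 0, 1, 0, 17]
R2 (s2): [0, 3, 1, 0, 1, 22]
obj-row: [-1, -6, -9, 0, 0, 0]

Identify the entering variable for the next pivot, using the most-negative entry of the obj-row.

x3

Negative obj-row entries: x1: -1, x2: -6, x3: -9.
The most negative is -9 in column x3, so x3 enters.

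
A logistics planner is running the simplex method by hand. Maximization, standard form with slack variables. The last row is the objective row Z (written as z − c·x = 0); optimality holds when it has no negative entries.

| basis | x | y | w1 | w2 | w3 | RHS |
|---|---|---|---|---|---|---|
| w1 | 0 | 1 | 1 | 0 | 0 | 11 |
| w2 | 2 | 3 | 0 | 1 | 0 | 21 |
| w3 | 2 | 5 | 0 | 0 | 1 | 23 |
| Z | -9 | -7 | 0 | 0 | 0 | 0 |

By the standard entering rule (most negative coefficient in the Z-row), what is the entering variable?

Negative Z-row entries: x: -9, y: -7.
The most negative is -9 in column x, so x enters.

x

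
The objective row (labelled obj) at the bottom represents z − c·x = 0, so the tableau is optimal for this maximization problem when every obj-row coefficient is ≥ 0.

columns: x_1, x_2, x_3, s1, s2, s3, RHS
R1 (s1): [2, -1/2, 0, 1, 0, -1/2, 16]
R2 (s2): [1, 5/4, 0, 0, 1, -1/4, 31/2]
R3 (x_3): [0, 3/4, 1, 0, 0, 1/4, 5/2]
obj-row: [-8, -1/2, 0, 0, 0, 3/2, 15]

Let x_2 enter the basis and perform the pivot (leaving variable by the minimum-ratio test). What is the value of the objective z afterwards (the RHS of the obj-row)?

50/3

Ratio test on column x_2 — row 1: entry -1/2 ≤ 0; row 2: (31/2)/(5/4) = 62/5; row 3: (5/2)/(3/4) = 10/3. Minimum is 10/3 at row 3 (x_3 leaves); pivot element 3/4.
Pivot on row 3; the obj-row RHS becomes 15 − (-1/2)·(10/3) = 50/3.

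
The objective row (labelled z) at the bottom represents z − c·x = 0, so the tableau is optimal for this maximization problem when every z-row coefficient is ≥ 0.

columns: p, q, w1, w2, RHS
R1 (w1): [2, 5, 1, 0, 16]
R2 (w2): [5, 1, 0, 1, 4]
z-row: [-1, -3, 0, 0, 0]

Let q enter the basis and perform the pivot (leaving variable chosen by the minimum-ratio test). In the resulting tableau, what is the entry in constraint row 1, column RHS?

Ratio test on column q — row 1: 16/5 = 16/5; row 2: 4/1 = 4. Minimum is 16/5 at row 1 (w1 leaves); pivot element 5.
Divide row 1 by 5; eliminate column q from the other rows.
In the new row 1, the RHS entry is the old entry divided by the pivot: 16/5 = 16/5.

16/5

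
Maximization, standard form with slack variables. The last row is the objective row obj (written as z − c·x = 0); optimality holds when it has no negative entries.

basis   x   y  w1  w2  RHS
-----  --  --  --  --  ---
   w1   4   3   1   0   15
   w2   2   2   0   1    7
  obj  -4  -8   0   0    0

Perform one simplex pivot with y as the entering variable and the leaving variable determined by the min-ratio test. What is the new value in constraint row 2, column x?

1

Ratio test on column y — row 1: 15/3 = 5; row 2: 7/2 = 7/2. Minimum is 7/2 at row 2 (w2 leaves); pivot element 2.
Divide row 2 by 2; eliminate column y from the other rows.
In the new row 2, the x entry is the old entry divided by the pivot: 2/2 = 1.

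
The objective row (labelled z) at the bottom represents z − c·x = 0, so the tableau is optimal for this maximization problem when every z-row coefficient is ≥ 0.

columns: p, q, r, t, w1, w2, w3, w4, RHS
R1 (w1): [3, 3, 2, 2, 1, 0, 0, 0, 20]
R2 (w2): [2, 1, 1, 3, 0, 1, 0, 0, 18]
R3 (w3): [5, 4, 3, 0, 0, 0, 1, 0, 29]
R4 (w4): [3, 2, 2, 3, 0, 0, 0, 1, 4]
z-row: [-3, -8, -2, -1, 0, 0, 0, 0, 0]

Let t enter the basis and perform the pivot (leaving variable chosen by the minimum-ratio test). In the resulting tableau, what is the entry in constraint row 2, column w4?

Ratio test on column t — row 1: 20/2 = 10; row 2: 18/3 = 6; row 3: entry 0 ≤ 0; row 4: 4/3 = 4/3. Minimum is 4/3 at row 4 (w4 leaves); pivot element 3.
Divide row 4 by 3; eliminate column t from the other rows.
Row 2 update in column w4: 0 − 3·(1/3) = -1.

-1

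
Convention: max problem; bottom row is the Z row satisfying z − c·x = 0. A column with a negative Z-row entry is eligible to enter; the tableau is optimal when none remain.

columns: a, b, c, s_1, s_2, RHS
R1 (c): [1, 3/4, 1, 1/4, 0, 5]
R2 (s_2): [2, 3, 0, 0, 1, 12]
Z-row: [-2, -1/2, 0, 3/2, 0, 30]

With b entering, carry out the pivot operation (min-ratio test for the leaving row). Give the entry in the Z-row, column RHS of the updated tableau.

Ratio test on column b — row 1: 5/(3/4) = 20/3; row 2: 12/3 = 4. Minimum is 4 at row 2 (s_2 leaves); pivot element 3.
Divide row 2 by 3; eliminate column b from the other rows.
Z-row update in column RHS: 30 − (-1/2)·4 = 32.

32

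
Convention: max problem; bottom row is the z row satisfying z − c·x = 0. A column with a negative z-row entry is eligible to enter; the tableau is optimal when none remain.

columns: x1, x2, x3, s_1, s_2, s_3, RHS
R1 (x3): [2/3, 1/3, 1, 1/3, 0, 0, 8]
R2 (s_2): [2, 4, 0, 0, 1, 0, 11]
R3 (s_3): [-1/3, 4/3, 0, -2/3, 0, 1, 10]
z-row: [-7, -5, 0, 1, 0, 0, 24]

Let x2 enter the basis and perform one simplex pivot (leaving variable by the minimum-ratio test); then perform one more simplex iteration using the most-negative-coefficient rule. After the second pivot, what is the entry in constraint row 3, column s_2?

1/6

Ratio test on column x2 — row 1: 8/(1/3) = 24; row 2: 11/4 = 11/4; row 3: 10/(4/3) = 15/2. Minimum is 11/4 at row 2 (s_2 leaves); pivot element 4.
Divide row 2 by 4; eliminate column x2 from the other rows.
Second iteration: most negative z-row entry is -9/2 in column x1, so x1 enters.
Ratio test on column x1 — row 1: (85/12)/(1/2) = 85/6; row 2: (11/4)/(1/2) = 11/2; row 3: entry -1 ≤ 0. Minimum is 11/2 at row 2 (x2 leaves); pivot element 1/2.
Divide row 2 by 1/2; eliminate column x1 from the other rows.
After both pivots, the entry at constraint row 3, column s_2 is 1/6.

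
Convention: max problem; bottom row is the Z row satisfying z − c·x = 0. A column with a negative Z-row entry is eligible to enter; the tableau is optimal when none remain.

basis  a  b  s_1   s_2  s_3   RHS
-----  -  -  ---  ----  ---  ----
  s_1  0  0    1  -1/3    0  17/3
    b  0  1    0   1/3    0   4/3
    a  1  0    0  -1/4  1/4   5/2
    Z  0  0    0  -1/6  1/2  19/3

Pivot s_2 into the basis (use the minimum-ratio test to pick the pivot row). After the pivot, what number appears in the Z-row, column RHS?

7

Ratio test on column s_2 — row 1: entry -1/3 ≤ 0; row 2: (4/3)/(1/3) = 4; row 3: entry -1/4 ≤ 0. Minimum is 4 at row 2 (b leaves); pivot element 1/3.
Divide row 2 by 1/3; eliminate column s_2 from the other rows.
Z-row update in column RHS: 19/3 − (-1/6)·4 = 7.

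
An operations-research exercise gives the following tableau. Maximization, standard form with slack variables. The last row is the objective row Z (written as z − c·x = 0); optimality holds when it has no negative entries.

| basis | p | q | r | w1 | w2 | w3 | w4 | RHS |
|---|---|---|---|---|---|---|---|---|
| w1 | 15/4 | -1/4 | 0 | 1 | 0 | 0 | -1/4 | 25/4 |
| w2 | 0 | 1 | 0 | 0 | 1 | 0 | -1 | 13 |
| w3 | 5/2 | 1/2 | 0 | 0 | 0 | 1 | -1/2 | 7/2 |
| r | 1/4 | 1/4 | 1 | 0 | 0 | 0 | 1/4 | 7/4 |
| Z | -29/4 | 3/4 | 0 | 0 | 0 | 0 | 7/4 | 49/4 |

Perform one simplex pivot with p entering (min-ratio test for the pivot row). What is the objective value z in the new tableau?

112/5

Ratio test on column p — row 1: (25/4)/(15/4) = 5/3; row 2: entry 0 ≤ 0; row 3: (7/2)/(5/2) = 7/5; row 4: (7/4)/(1/4) = 7. Minimum is 7/5 at row 3 (w3 leaves); pivot element 5/2.
Pivot on row 3; the Z-row RHS becomes 49/4 − (-29/4)·(7/5) = 112/5.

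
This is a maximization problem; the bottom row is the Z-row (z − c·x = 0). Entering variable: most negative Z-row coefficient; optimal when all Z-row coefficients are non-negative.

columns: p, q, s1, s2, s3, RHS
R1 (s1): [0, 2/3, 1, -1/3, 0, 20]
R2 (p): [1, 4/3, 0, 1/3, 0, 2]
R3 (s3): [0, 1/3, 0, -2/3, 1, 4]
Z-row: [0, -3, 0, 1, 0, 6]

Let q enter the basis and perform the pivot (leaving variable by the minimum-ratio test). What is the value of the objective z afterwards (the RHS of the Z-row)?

21/2

Ratio test on column q — row 1: 20/(2/3) = 30; row 2: 2/(4/3) = 3/2; row 3: 4/(1/3) = 12. Minimum is 3/2 at row 2 (p leaves); pivot element 4/3.
Pivot on row 2; the Z-row RHS becomes 6 − (-3)·(3/2) = 21/2.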